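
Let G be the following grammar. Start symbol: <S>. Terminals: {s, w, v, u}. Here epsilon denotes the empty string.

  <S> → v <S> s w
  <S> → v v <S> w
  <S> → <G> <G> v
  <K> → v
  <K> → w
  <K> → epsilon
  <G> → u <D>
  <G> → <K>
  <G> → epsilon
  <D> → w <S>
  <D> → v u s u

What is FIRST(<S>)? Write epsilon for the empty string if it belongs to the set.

{u, v, w}

FIRST(<K>) = {epsilon, v, w}
FIRST(<D>) = {v, w}
FIRST(<G>) = {epsilon, u, v, w}  (via <K>)
FIRST(<S>) = {u, v, w}  (via <G> <G> v)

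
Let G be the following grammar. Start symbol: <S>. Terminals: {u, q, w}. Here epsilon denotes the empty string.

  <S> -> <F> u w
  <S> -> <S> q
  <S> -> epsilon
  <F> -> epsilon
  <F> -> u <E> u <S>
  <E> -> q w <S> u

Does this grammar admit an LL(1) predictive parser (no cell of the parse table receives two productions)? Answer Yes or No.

No

FIRST(<S>) = {epsilon, q, u}
FIRST(<F>) = {epsilon, u}
FIRST(<E>) = {q}
FOLLOW(<S>) = {$, q, u}
FOLLOW(<F>) = {u}
FOLLOW(<E>) = {u}
Cell M[<F>, u] receives both <F> -> epsilon and <F> -> u <E> u <S> — the grammar is not LL(1).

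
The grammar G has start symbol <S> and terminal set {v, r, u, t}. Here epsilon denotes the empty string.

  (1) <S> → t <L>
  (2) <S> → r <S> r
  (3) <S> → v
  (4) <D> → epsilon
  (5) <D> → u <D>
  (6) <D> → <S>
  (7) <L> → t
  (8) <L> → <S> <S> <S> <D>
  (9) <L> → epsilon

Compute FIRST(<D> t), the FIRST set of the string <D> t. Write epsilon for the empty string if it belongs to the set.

FIRST(<S>) = {r, t, v}
FIRST(<D>) = {epsilon, r, t, u, v}  (via <S>)
FIRST(<L>) = {epsilon, r, t, v}  (via <S> <S> <S> <D>)
FIRST(<D> t): take FIRST of each symbol in turn, carrying on past any symbol whose FIRST contains epsilon; result {r, t, u, v}.

{r, t, u, v}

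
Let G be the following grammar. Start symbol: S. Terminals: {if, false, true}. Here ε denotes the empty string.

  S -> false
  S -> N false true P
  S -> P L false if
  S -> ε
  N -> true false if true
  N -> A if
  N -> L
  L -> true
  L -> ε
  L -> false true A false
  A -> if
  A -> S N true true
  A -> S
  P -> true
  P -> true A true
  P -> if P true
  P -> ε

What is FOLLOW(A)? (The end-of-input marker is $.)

{false, if, true}

FIRST(L) = {ε, false, true}
FIRST(P) = {ε, if, true}
FIRST(S) = {ε, false, if, true}  (via N false true P, P L false if)
FIRST(N) = {ε, false, if, true}  (via A if, L)
FIRST(A) = {ε, false, if, true}  (via S N true true, S)
FOLLOW(S) includes $ since S is the start symbol.
FOLLOW(N): in S->N false true P, N is followed by false true P with FIRST {false}; in A->S N true true, N is followed by true true with FIRST {true}. Thus FOLLOW(N) = {false, true}.
FOLLOW(L): in S->P L false if, L is followed by false if with FIRST {false}; in N->L, the suffix after L is empty, so FOLLOW(L) ⊇ FOLLOW(N) = {false, true}. Thus FOLLOW(L) = {false, true}.
FOLLOW(A): in N->A if, A is followed by if with FIRST {if}; in L->false true A false, A is followed by false with FIRST {false}; in P->true A true, A is followed by true with FIRST {true}. Thus FOLLOW(A) = {false, if, true}.
FOLLOW(S): in A->S N true true, S is followed by N true true with FIRST {false, if, true}; in A->S, the suffix after S is empty, so FOLLOW(S) ⊇ FOLLOW(A) = {false, if, true}. Thus FOLLOW(S) = {$, false, if, true}.
FOLLOW(P): in S->N false true P, the suffix after P is empty, so FOLLOW(P) ⊇ FOLLOW(S) = {$, false, if, true}; in S->P L false if, P is followed by L false if with FIRST {false, true}; in P->if P true, P is followed by true with FIRST {true}. Thus FOLLOW(P) = {$, false, if, true}.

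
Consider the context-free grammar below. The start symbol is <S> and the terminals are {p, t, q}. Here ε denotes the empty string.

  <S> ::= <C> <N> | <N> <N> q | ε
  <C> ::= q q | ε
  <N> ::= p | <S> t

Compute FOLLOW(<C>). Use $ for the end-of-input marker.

{p, q, t}

FIRST(<C>): from <C>::=q q we get {q}; from <C>::=ε we get {ε}. So FIRST(<C>) = {ε, q}.
FIRST(<S>): from <S>::=<C> <N> we get {p, q, t}; from <S>::=<N> <N> q we get {p, q, t}; from <S>::=ε we get {ε}. So FIRST(<S>) = {ε, p, q, t}.
FIRST(<N>): from <N>::=p we get {p}; from <N>::=<S> t we get {p, q, t}. So FIRST(<N>) = {p, q, t}.
FOLLOW(<S>) includes $ since <S> is the start symbol.
FOLLOW(<S>): in <N>::=<S> t, <S> is followed by t with FIRST {t}. Thus FOLLOW(<S>) = {$, t}.
FOLLOW(<C>): in <S>::=<C> <N>, <C> is followed by <N> with FIRST {p, q, t}. Thus FOLLOW(<C>) = {p, q, t}.
FOLLOW(<N>): in <S>::=<C> <N>, the suffix after <N> is empty, so FOLLOW(<N>) ⊇ FOLLOW(<S>) = {$, t}; in <S>::=<N> <N> q (occurrence 1), <N> is followed by <N> q with FIRST {p, q, t}; in <S>::=<N> <N> q (occurrence 2), <N> is followed by q with FIRST {q}. Thus FOLLOW(<N>) = {$, p, q, t}.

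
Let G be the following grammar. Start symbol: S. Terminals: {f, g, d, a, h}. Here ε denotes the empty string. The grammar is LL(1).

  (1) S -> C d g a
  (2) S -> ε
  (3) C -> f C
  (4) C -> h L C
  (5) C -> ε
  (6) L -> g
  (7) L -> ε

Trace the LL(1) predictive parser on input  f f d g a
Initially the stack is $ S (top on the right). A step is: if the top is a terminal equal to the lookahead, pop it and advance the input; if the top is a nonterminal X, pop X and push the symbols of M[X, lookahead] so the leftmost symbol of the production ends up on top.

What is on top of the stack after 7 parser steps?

g

     Stack        Input        Action
  1  $ S          f f d g a $  expand S -> C d g a
  2  $ a g d C    f f d g a $  expand C -> f C
  3  $ a g d C f  f f d g a $  match f
  4  $ a g d C    f d g a $    expand C -> f C
  5  $ a g d C f  f d g a $    match f
  6  $ a g d C    d g a $      expand C -> ε
  7  $ a g d      d g a $      match d
Stack after step 7: $ a g (top = g).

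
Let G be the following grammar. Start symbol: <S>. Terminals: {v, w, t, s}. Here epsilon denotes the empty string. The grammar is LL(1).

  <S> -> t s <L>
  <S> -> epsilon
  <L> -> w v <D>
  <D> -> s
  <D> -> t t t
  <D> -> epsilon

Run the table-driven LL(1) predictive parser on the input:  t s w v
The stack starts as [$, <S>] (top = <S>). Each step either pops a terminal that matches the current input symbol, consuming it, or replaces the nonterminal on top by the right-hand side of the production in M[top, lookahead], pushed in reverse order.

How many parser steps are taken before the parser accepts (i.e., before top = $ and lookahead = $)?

7

step 1: stack=$ <S>  input=t s w v $  — expand <S> -> t s <L>
step 2: stack=$ <L> s t  input=t s w v $  — match t
step 3: stack=$ <L> s  input=s w v $  — match s
step 4: stack=$ <L>  input=w v $  — expand <L> -> w v <D>
step 5: stack=$ <D> v w  input=w v $  — match w
step 6: stack=$ <D> v  input=v $  — match v
step 7: stack=$ <D>  input=$  — expand <D> -> epsilon
Accept reached after 7 steps.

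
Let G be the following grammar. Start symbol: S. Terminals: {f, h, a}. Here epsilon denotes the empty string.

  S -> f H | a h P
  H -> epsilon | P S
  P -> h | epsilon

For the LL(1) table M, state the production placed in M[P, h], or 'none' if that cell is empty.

P -> h

FIRST(S): from S->f H we get {f}; from S->a h P we get {a}. So FIRST(S) = {a, f}.
FIRST(P): from P->h we get {h}; from P->epsilon we get {epsilon}. So FIRST(P) = {epsilon, h}.
FIRST(H): from H->epsilon we get {epsilon}; from H->P S we get {a, f, h}. So FIRST(H) = {epsilon, a, f, h}.
FOLLOW(S) includes $ since S is the start symbol.
FOLLOW(S): in H->P S, the suffix after S is empty, so FOLLOW(S) ⊇ FOLLOW(H) = {$}. Thus FOLLOW(S) = {$}.
FOLLOW(P): in S->a h P, the suffix after P is empty, so FOLLOW(P) ⊇ FOLLOW(S) = {$}; in H->P S, P is followed by S with FIRST {a, f}. Thus FOLLOW(P) = {$, a, f}.
For P -> h: FIRST(h) = {h}, so it goes in M[P, t] for t ∈ {h}.
For P -> epsilon: FIRST(epsilon) = {epsilon}, so it goes in M[P, t] for t ∈ {}; since epsilon ∈ FIRST, also for every t ∈ FOLLOW(P) = {$, a, f}.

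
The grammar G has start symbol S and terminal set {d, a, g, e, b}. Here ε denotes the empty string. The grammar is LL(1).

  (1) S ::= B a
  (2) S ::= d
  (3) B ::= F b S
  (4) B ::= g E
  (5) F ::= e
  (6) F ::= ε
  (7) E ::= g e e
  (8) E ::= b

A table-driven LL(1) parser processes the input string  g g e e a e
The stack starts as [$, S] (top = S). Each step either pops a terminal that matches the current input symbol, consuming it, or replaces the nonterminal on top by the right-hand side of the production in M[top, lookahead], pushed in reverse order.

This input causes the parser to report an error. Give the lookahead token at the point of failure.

e

     Stack      Input          Action
  1  $ S        g g e e a e $  expand S ::= B a
  2  $ a B      g g e e a e $  expand B ::= g E
  3  $ a E g    g g e e a e $  match g
  4  $ a E      g e e a e $    expand E ::= g e e
  5  $ a e e g  g e e a e $    match g
  6  $ a e e    e e a e $      match e
  7  $ a e      e a e $        match e
  8  $ a        a e $          match a
  9  $          e $            error: stack empty but input remains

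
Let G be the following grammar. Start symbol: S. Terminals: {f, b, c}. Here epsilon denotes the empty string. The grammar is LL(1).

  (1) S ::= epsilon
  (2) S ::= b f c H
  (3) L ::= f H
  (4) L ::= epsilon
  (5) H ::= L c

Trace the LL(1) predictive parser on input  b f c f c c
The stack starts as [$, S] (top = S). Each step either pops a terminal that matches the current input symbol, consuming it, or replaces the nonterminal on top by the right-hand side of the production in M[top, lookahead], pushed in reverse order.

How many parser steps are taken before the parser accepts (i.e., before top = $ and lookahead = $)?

step 1: stack=$ S  input=b f c f c c $  — expand S ::= b f c H
step 2: stack=$ H c f b  input=b f c f c c $  — match b
step 3: stack=$ H c f  input=f c f c c $  — match f
step 4: stack=$ H c  input=c f c c $  — match c
step 5: stack=$ H  input=f c c $  — expand H ::= L c
step 6: stack=$ c L  input=f c c $  — expand L ::= f H
step 7: stack=$ c H f  input=f c c $  — match f
step 8: stack=$ c H  input=c c $  — expand H ::= L c
step 9: stack=$ c c L  input=c c $  — expand L ::= epsilon
step 10: stack=$ c c  input=c c $  — match c
step 11: stack=$ c  input=c $  — match c
Accept reached after 11 steps.

11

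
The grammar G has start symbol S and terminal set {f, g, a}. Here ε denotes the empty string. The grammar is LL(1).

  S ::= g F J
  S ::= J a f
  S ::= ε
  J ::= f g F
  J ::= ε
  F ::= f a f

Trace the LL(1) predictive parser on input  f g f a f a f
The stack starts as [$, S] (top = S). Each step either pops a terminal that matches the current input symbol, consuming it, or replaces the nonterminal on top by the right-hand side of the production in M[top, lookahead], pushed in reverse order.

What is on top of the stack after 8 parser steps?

a

step 1: stack=$ S  input=f g f a f a f $  — expand S ::= J a f
step 2: stack=$ f a J  input=f g f a f a f $  — expand J ::= f g F
step 3: stack=$ f a F g f  input=f g f a f a f $  — match f
step 4: stack=$ f a F g  input=g f a f a f $  — match g
step 5: stack=$ f a F  input=f a f a f $  — expand F ::= f a f
step 6: stack=$ f a f a f  input=f a f a f $  — match f
step 7: stack=$ f a f a  input=a f a f $  — match a
step 8: stack=$ f a f  input=f a f $  — match f
Stack after step 8: $ f a (top = a).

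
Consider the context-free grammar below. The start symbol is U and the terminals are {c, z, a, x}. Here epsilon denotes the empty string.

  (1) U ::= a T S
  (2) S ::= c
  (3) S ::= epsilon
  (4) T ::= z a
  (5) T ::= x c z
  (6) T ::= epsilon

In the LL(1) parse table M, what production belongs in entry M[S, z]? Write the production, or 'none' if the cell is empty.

none

FIRST(U) = {a}
FIRST(S) = {epsilon, c}
FIRST(T) = {epsilon, x, z}
FOLLOW(U) includes $ since U is the start symbol.
FOLLOW(U): U appears on no right-hand side. Thus FOLLOW(U) = {$}.
FOLLOW(S): in U::=a T S, the suffix after S is empty, so FOLLOW(S) ⊇ FOLLOW(U) = {$}. Thus FOLLOW(S) = {$}.
For S ::= c: FIRST(c) = {c}, so it goes in M[S, t] for t ∈ {c}.
For S ::= epsilon: FIRST(epsilon) = {epsilon}, so it goes in M[S, t] for t ∈ {}; since epsilon ∈ FIRST, also for every t ∈ FOLLOW(S) = {$}.
None of these place a production in M[S, z].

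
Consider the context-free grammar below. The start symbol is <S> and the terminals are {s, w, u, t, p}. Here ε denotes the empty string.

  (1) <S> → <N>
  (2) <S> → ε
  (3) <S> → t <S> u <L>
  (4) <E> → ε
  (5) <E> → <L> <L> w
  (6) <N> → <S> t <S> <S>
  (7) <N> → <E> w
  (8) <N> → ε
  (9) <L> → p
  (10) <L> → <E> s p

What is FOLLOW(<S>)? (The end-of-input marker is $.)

FIRST(<S>) = {ε, p, s, t, w}  (via <N>)
FIRST(<E>) = {ε, p, s}  (via <L> <L> w)
FIRST(<N>) = {ε, p, s, t, w}  (via <S> t <S> <S>, <E> w)
FIRST(<L>) = {p, s}  (via <E> s p)
FOLLOW(<S>) includes $ since <S> is the start symbol.
FOLLOW(<E>): in <N>→<E> w, <E> is followed by w with FIRST {w}; in <L>→<E> s p, <E> is followed by s p with FIRST {s}. Thus FOLLOW(<E>) = {s, w}.
FOLLOW(<S>): in <S>→t <S> u <L>, <S> is followed by u <L> with FIRST {u}; in <N>→<S> t <S> <S> (occurrence 1), <S> is followed by t <S> <S> with FIRST {t}; in <N>→<S> t <S> <S> (occurrence 2), <S> is followed by <S> with FIRST {ε, p, s, t, w}; in <N>→<S> t <S> <S> (occurrence 2), the suffix after <S> is nullable, so FOLLOW(<S>) ⊇ FOLLOW(<N>) = {$, p, s, t, u, w}; in <N>→<S> t <S> <S> (occurrence 3), the suffix after <S> is empty, so FOLLOW(<S>) ⊇ FOLLOW(<N>) = {$, p, s, t, u, w}. Thus FOLLOW(<S>) = {$, p, s, t, u, w}.
FOLLOW(<N>): in <S>→<N>, the suffix after <N> is empty, so FOLLOW(<N>) ⊇ FOLLOW(<S>) = {$, p, s, t, u, w}. Thus FOLLOW(<N>) = {$, p, s, t, u, w}.
FOLLOW(<L>): in <S>→t <S> u <L>, the suffix after <L> is empty, so FOLLOW(<L>) ⊇ FOLLOW(<S>) = {$, p, s, t, u, w}; in <E>→<L> <L> w (occurrence 1), <L> is followed by <L> w with FIRST {p, s}; in <E>→<L> <L> w (occurrence 2), <L> is followed by w with FIRST {w}. Thus FOLLOW(<L>) = {$, p, s, t, u, w}.

{$, p, s, t, u, w}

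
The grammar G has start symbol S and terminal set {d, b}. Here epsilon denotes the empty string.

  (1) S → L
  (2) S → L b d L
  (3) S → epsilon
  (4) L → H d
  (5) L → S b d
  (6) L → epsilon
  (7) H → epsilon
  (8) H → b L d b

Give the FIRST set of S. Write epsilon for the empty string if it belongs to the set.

{epsilon, b, d}

FIRST(H): from H→epsilon we get {epsilon}; from H→b L d b we get {b}. So FIRST(H) = {epsilon, b}.
FIRST(S): from S→L we get {epsilon, b, d}; from S→L b d L we get {b, d}; from S→epsilon we get {epsilon}. So FIRST(S) = {epsilon, b, d}.
FIRST(L): from L→H d we get {b, d}; from L→S b d we get {b, d}; from L→epsilon we get {epsilon}. So FIRST(L) = {epsilon, b, d}.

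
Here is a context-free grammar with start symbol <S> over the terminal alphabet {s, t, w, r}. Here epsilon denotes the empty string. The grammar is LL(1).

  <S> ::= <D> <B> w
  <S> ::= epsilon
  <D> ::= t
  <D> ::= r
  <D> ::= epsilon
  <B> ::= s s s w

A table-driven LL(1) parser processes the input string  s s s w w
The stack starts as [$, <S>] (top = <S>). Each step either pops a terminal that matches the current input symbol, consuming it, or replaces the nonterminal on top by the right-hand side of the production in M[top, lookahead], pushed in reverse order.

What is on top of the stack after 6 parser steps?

w

step 1: stack=$ <S>  input=s s s w w $  — expand <S> ::= <D> <B> w
step 2: stack=$ w <B> <D>  input=s s s w w $  — expand <D> ::= epsilon
step 3: stack=$ w <B>  input=s s s w w $  — expand <B> ::= s s s w
step 4: stack=$ w w s s s  input=s s s w w $  — match s
step 5: stack=$ w w s s  input=s s w w $  — match s
step 6: stack=$ w w s  input=s w w $  — match s
Stack after step 6: $ w w (top = w).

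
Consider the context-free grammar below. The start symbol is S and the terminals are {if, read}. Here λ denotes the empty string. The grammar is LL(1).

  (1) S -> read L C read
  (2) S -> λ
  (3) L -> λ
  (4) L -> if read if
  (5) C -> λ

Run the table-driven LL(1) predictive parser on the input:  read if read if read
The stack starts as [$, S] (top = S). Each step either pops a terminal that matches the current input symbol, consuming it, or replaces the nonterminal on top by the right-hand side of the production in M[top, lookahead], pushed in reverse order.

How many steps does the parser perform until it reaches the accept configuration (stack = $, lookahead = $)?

8

     Stack                Input                   Action
  1  $ S                  read if read if read $  expand S -> read L C read
  2  $ read C L read      read if read if read $  match read
  3  $ read C L           if read if read $       expand L -> if read if
  4  $ read C if read if  if read if read $       match if
  5  $ read C if read     read if read $          match read
  6  $ read C if          if read $               match if
  7  $ read C             read $                  expand C -> λ
  8  $ read               read $                  match read
Accept reached after 8 steps.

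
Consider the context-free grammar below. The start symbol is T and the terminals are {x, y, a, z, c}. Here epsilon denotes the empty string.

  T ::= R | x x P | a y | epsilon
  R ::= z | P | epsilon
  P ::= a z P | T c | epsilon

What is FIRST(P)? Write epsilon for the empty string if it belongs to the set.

FIRST(T): from T::=R we get {epsilon, a, c, x, z}; from T::=x x P we get {x}; from T::=a y we get {a}; from T::=epsilon we get {epsilon}. So FIRST(T) = {epsilon, a, c, x, z}.
FIRST(P): from P::=a z P we get {a}; from P::=T c we get {a, c, x, z}; from P::=epsilon we get {epsilon}. So FIRST(P) = {epsilon, a, c, x, z}.
FIRST(R): from R::=z we get {z}; from R::=P we get {epsilon, a, c, x, z}; from R::=epsilon we get {epsilon}. So FIRST(R) = {epsilon, a, c, x, z}.

{epsilon, a, c, x, z}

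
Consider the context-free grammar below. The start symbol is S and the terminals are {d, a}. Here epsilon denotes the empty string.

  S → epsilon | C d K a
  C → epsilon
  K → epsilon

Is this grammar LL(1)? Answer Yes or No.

Yes

FIRST(S) = {epsilon, d}
FIRST(C) = {epsilon}
FIRST(K) = {epsilon}
FOLLOW(S) = {$}
FOLLOW(C) = {d}
FOLLOW(K) = {a}
Each cell of M receives at most one production.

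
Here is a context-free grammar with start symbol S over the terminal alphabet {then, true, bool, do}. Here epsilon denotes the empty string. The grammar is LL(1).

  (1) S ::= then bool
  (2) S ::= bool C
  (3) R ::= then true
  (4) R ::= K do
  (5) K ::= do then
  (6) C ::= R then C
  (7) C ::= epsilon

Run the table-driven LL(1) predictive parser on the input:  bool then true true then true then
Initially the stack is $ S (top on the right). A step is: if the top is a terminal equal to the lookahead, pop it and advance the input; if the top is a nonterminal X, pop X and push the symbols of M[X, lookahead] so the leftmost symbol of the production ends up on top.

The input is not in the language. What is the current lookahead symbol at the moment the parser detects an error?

     Stack               Input                                 Action
  1  $ S                 bool then true true then true then $  expand S ::= bool C
  2  $ C bool            bool then true true then true then $  match bool
  3  $ C                 then true true then true then $       expand C ::= R then C
  4  $ C then R          then true true then true then $       expand R ::= then true
  5  $ C then true then  then true true then true then $       match then
  6  $ C then true       true true then true then $            match true
  7  $ C then            true then true then $                 error: top is terminal then but lookahead is true

true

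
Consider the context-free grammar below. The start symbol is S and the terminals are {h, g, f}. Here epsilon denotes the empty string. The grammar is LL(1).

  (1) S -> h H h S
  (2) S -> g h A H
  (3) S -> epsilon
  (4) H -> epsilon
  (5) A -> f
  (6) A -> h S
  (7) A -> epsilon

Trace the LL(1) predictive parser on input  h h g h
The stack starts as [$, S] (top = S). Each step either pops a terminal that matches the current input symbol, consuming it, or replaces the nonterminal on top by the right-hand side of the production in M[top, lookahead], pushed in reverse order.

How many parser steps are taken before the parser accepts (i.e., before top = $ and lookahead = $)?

     Stack      Input      Action
  1  $ S        h h g h $  expand S -> h H h S
  2  $ S h H h  h h g h $  match h
  3  $ S h H    h g h $    expand H -> epsilon
  4  $ S h      h g h $    match h
  5  $ S        g h $      expand S -> g h A H
  6  $ H A h g  g h $      match g
  7  $ H A h    h $        match h
  8  $ H A      $          expand A -> epsilon
  9  $ H        $          expand H -> epsilon
Accept reached after 9 steps.

9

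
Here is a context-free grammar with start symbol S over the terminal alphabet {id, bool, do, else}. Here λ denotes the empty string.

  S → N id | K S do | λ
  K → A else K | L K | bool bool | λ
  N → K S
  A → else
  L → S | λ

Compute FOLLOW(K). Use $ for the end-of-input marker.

FIRST(A): from A→else we get {else}. So FIRST(A) = {else}.
FIRST(S): from S→N id we get {bool, do, else, id}; from S→K S do we get {bool, do, else, id}; from S→λ we get {λ}. So FIRST(S) = {λ, bool, do, else, id}.
FIRST(L): from L→S we get {λ, bool, do, else, id}; from L→λ we get {λ}. So FIRST(L) = {λ, bool, do, else, id}.
FIRST(K): from K→A else K we get {else}; from K→L K we get {λ, bool, do, else, id}; from K→bool bool we get {bool}; from K→λ we get {λ}. So FIRST(K) = {λ, bool, do, else, id}.
FIRST(N): from N→K S we get {λ, bool, do, else, id}. So FIRST(N) = {λ, bool, do, else, id}.
FOLLOW(S) includes $ since S is the start symbol.
FOLLOW(N): in S→N id, N is followed by id with FIRST {id}. Thus FOLLOW(N) = {id}.
FOLLOW(K): in S→K S do, K is followed by S do with FIRST {bool, do, else, id}; in K→A else K, the suffix after K is empty (adds nothing new); in K→L K, the suffix after K is empty (adds nothing new); in N→K S, K is followed by S with FIRST {λ, bool, do, else, id}; in N→K S, the suffix after K is nullable, so FOLLOW(K) ⊇ FOLLOW(N) = {id}. Thus FOLLOW(K) = {bool, do, else, id}.
FOLLOW(A): in K→A else K, A is followed by else K with FIRST {else}. Thus FOLLOW(A) = {else}.
FOLLOW(L): in K→L K, L is followed by K with FIRST {λ, bool, do, else, id}; in K→L K, the suffix after L is nullable, so FOLLOW(L) ⊇ FOLLOW(K) = {bool, do, else, id}. Thus FOLLOW(L) = {bool, do, else, id}.
FOLLOW(S): in S→K S do, S is followed by do with FIRST {do}; in N→K S, the suffix after S is empty, so FOLLOW(S) ⊇ FOLLOW(N) = {id}; in L→S, the suffix after S is empty, so FOLLOW(S) ⊇ FOLLOW(L) = {bool, do, else, id}. Thus FOLLOW(S) = {$, bool, do, else, id}.

{bool, do, else, id}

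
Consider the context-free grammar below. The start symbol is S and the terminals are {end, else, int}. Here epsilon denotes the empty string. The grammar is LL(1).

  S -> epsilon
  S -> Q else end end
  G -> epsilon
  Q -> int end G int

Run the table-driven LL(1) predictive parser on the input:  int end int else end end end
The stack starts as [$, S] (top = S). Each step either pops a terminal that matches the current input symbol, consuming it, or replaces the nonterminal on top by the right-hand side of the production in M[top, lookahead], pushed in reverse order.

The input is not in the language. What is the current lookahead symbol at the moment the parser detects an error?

end

step 1: stack=$ S  input=int end int else end end end $  — expand S -> Q else end end
step 2: stack=$ end end else Q  input=int end int else end end end $  — expand Q -> int end G int
step 3: stack=$ end end else int G end int  input=int end int else end end end $  — match int
step 4: stack=$ end end else int G end  input=end int else end end end $  — match end
step 5: stack=$ end end else int G  input=int else end end end $  — expand G -> epsilon
step 6: stack=$ end end else int  input=int else end end end $  — match int
step 7: stack=$ end end else  input=else end end end $  — match else
step 8: stack=$ end end  input=end end end $  — match end
step 9: stack=$ end  input=end end $  — match end
step 10: stack=$  input=end $  — error: stack empty but input remains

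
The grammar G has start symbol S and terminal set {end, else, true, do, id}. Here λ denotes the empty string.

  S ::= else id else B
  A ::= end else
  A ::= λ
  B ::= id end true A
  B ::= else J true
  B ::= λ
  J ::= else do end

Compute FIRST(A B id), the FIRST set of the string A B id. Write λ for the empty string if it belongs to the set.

{else, end, id}

FIRST(S) = {else}
FIRST(A) = {λ, end}
FIRST(B) = {λ, else, id}
FIRST(J) = {else}
FIRST(A B id): take FIRST of each symbol in turn, carrying on past any symbol whose FIRST contains λ; result {else, end, id}.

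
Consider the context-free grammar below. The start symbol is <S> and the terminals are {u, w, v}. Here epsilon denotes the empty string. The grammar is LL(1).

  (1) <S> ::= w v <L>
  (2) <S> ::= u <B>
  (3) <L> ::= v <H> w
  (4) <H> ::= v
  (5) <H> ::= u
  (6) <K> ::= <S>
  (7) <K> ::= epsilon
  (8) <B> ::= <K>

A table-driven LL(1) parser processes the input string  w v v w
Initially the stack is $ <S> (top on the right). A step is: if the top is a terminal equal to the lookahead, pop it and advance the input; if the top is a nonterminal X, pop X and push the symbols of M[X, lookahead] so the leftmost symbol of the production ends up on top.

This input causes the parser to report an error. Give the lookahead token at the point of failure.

w

     Stack      Input      Action
  1  $ <S>      w v v w $  expand <S> ::= w v <L>
  2  $ <L> v w  w v v w $  match w
  3  $ <L> v    v v w $    match v
  4  $ <L>      v w $      expand <L> ::= v <H> w
  5  $ w <H> v  v w $      match v
  6  $ w <H>    w $        error: M[<H>, w] is empty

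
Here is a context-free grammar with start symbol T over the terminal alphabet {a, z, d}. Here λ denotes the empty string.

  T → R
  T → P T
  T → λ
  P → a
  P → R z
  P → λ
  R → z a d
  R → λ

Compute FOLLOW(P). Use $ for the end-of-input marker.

FIRST(R): from R→z a d we get {z}; from R→λ we get {λ}. So FIRST(R) = {λ, z}.
FIRST(P): from P→a we get {a}; from P→R z we get {z}; from P→λ we get {λ}. So FIRST(P) = {λ, a, z}.
FIRST(T): from T→R we get {λ, z}; from T→P T we get {λ, a, z}; from T→λ we get {λ}. So FIRST(T) = {λ, a, z}.
FOLLOW(T) includes $ since T is the start symbol.
FOLLOW(T): in T→P T, the suffix after T is empty (adds nothing new). Thus FOLLOW(T) = {$}.
FOLLOW(P): in T→P T, P is followed by T with FIRST {λ, a, z}; in T→P T, the suffix after P is nullable, so FOLLOW(P) ⊇ FOLLOW(T) = {$}. Thus FOLLOW(P) = {$, a, z}.
FOLLOW(R): in T→R, the suffix after R is empty, so FOLLOW(R) ⊇ FOLLOW(T) = {$}; in P→R z, R is followed by z with FIRST {z}. Thus FOLLOW(R) = {$, z}.

{$, a, z}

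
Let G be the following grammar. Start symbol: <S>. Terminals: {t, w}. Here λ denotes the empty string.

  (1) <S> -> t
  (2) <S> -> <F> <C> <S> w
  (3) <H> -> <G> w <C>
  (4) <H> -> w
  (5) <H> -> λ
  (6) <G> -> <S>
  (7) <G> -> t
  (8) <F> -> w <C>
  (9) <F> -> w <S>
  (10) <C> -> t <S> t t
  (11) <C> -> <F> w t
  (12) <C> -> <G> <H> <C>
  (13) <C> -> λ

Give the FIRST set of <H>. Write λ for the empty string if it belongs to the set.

{λ, t, w}

FIRST(<F>): from <F>->w <C> we get {w}; from <F>->w <S> we get {w}. So FIRST(<F>) = {w}.
FIRST(<S>): from <S>->t we get {t}; from <S>-><F> <C> <S> w we get {w}. So FIRST(<S>) = {t, w}.
FIRST(<G>): from <G>-><S> we get {t, w}; from <G>->t we get {t}. So FIRST(<G>) = {t, w}.
FIRST(<H>): from <H>-><G> w <C> we get {t, w}; from <H>->w we get {w}; from <H>->λ we get {λ}. So FIRST(<H>) = {λ, t, w}.
FIRST(<C>): from <C>->t <S> t t we get {t}; from <C>-><F> w t we get {w}; from <C>-><G> <H> <C> we get {t, w}; from <C>->λ we get {λ}. So FIRST(<C>) = {λ, t, w}.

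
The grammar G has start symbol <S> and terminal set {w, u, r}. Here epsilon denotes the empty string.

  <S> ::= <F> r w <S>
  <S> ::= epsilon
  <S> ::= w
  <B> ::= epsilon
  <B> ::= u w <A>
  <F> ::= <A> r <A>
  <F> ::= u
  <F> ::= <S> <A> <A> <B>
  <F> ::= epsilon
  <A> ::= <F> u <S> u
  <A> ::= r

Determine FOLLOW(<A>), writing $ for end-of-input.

{r, u, w}

FIRST(<B>) = {epsilon, u}
FIRST(<S>) = {epsilon, r, u, w}  (via <F> r w <S>)
FIRST(<F>) = {epsilon, r, u, w}  (via <A> r <A>, <S> <A> <A> <B>)
FIRST(<A>) = {r, u, w}  (via <F> u <S> u)
FOLLOW(<S>) includes $ since <S> is the start symbol.
FOLLOW(<S>): in <S>::=<F> r w <S>, the suffix after <S> is empty (adds nothing new); in <F>::=<S> <A> <A> <B>, <S> is followed by <A> <A> <B> with FIRST {r, u, w}; in <A>::=<F> u <S> u, <S> is followed by u with FIRST {u}. Thus FOLLOW(<S>) = {$, r, u, w}.
FOLLOW(<F>): in <S>::=<F> r w <S>, <F> is followed by r w <S> with FIRST {r}; in <A>::=<F> u <S> u, <F> is followed by u <S> u with FIRST {u}. Thus FOLLOW(<F>) = {r, u}.
FOLLOW(<B>): in <F>::=<S> <A> <A> <B>, the suffix after <B> is empty, so FOLLOW(<B>) ⊇ FOLLOW(<F>) = {r, u}. Thus FOLLOW(<B>) = {r, u}.
FOLLOW(<A>): in <B>::=u w <A>, the suffix after <A> is empty, so FOLLOW(<A>) ⊇ FOLLOW(<B>) = {r, u}; in <F>::=<A> r <A> (occurrence 1), <A> is followed by r <A> with FIRST {r}; in <F>::=<A> r <A> (occurrence 2), the suffix after <A> is empty, so FOLLOW(<A>) ⊇ FOLLOW(<F>) = {r, u}; in <F>::=<S> <A> <A> <B> (occurrence 1), <A> is followed by <A> <B> with FIRST {r, u, w}; in <F>::=<S> <A> <A> <B> (occurrence 2), <A> is followed by <B> with FIRST {epsilon, u}; in <F>::=<S> <A> <A> <B> (occurrence 2), the suffix after <A> is nullable, so FOLLOW(<A>) ⊇ FOLLOW(<F>) = {r, u}. Thus FOLLOW(<A>) = {r, u, w}.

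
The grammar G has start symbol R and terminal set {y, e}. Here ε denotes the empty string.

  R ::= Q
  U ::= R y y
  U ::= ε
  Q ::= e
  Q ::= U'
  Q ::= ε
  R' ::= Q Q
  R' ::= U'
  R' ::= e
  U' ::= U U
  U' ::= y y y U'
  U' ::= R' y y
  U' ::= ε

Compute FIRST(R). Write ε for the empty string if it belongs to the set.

FIRST(R) = {ε, e, y}  (via Q)
FIRST(U) = {ε, e, y}  (via R y y)
FIRST(Q) = {ε, e, y}  (via U')
FIRST(R') = {ε, e, y}  (via Q Q, U')
FIRST(U') = {ε, e, y}  (via U U, R' y y)

{ε, e, y}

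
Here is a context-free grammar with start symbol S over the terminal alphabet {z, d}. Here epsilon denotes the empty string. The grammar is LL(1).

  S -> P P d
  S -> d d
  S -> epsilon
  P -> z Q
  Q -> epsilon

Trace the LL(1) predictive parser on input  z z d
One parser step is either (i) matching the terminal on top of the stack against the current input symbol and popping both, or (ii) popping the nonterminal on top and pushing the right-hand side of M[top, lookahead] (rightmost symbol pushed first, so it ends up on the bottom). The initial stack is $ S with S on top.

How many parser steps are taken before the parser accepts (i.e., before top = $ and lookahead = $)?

8

     Stack      Input    Action
  1  $ S        z z d $  expand S -> P P d
  2  $ d P P    z z d $  expand P -> z Q
  3  $ d P Q z  z z d $  match z
  4  $ d P Q    z d $    expand Q -> epsilon
  5  $ d P      z d $    expand P -> z Q
  6  $ d Q z    z d $    match z
  7  $ d Q      d $      expand Q -> epsilon
  8  $ d        d $      match d
Accept reached after 8 steps.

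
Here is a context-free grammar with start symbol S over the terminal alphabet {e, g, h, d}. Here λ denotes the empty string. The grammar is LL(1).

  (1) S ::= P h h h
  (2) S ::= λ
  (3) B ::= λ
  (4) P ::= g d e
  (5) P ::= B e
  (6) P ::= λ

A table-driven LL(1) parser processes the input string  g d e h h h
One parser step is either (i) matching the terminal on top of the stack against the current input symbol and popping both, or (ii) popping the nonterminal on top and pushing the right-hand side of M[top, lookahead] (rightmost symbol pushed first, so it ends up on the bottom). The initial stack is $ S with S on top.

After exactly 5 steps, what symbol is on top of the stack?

step 1: stack=$ S  input=g d e h h h $  — expand S ::= P h h h
step 2: stack=$ h h h P  input=g d e h h h $  — expand P ::= g d e
step 3: stack=$ h h h e d g  input=g d e h h h $  — match g
step 4: stack=$ h h h e d  input=d e h h h $  — match d
step 5: stack=$ h h h e  input=e h h h $  — match e
Stack after step 5: $ h h h (top = h).

h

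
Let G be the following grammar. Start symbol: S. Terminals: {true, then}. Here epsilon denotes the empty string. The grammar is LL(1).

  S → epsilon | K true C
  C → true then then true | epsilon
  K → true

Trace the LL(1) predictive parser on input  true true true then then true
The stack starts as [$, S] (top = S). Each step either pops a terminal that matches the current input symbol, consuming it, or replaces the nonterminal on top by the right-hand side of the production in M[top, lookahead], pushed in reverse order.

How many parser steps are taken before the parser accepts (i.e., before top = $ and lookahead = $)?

9

step 1: stack=$ S  input=true true true then then true $  — expand S → K true C
step 2: stack=$ C true K  input=true true true then then true $  — expand K → true
step 3: stack=$ C true true  input=true true true then then true $  — match true
step 4: stack=$ C true  input=true true then then true $  — match true
step 5: stack=$ C  input=true then then true $  — expand C → true then then true
step 6: stack=$ true then then true  input=true then then true $  — match true
step 7: stack=$ true then then  input=then then true $  — match then
step 8: stack=$ true then  input=then true $  — match then
step 9: stack=$ true  input=true $  — match true
Accept reached after 9 steps.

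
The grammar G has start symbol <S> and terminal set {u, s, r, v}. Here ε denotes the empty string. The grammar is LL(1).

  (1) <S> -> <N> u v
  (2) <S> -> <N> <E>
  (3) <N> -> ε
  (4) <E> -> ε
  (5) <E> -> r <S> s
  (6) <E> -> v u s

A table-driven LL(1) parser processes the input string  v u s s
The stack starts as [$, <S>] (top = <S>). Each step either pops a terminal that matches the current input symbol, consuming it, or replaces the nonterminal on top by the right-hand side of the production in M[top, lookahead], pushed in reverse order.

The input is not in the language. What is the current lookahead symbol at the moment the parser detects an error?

step 1: stack=$ <S>  input=v u s s $  — expand <S> -> <N> <E>
step 2: stack=$ <E> <N>  input=v u s s $  — expand <N> -> ε
step 3: stack=$ <E>  input=v u s s $  — expand <E> -> v u s
step 4: stack=$ s u v  input=v u s s $  — match v
step 5: stack=$ s u  input=u s s $  — match u
step 6: stack=$ s  input=s s $  — match s
step 7: stack=$  input=s $  — error: stack empty but input remains

s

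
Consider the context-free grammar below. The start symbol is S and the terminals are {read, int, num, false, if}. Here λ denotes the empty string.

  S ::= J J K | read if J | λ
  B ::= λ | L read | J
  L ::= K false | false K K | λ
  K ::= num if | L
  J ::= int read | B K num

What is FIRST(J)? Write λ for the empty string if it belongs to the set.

{false, int, num, read}

FIRST(S): from S::=J J K we get {false, int, num, read}; from S::=read if J we get {read}; from S::=λ we get {λ}. So FIRST(S) = {λ, false, int, num, read}.
FIRST(B): from B::=λ we get {λ}; from B::=L read we get {false, num, read}; from B::=J we get {false, int, num, read}. So FIRST(B) = {λ, false, int, num, read}.
FIRST(L): from L::=K false we get {false, num}; from L::=false K K we get {false}; from L::=λ we get {λ}. So FIRST(L) = {λ, false, num}.
FIRST(K): from K::=num if we get {num}; from K::=L we get {λ, false, num}. So FIRST(K) = {λ, false, num}.
FIRST(J): from J::=int read we get {int}; from J::=B K num we get {false, int, num, read}. So FIRST(J) = {false, int, num, read}.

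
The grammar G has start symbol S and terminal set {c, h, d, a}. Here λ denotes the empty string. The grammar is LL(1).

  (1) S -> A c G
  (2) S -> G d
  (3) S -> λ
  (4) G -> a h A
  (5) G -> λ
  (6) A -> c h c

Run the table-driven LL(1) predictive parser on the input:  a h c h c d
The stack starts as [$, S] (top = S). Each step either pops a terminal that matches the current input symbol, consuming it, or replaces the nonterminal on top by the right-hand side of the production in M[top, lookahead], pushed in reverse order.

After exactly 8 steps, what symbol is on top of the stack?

     Stack      Input          Action
  1  $ S        a h c h c d $  expand S -> G d
  2  $ d G      a h c h c d $  expand G -> a h A
  3  $ d A h a  a h c h c d $  match a
  4  $ d A h    h c h c d $    match h
  5  $ d A      c h c d $      expand A -> c h c
  6  $ d c h c  c h c d $      match c
  7  $ d c h    h c d $        match h
  8  $ d c      c d $          match c
Stack after step 8: $ d (top = d).

d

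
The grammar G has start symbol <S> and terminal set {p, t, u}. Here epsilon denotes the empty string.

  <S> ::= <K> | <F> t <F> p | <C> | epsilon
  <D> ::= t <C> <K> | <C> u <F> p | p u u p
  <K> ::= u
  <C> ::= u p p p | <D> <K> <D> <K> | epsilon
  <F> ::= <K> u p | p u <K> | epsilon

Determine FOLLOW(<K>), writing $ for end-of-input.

{$, p, t, u}

FIRST(<K>) = {u}
FIRST(<F>) = {epsilon, p, u}  (via <K> u p)
FIRST(<S>) = {epsilon, p, t, u}  (via <K>, <F> t <F> p, <C>)
FIRST(<D>) = {p, t, u}  (via <C> u <F> p)
FIRST(<C>) = {epsilon, p, t, u}  (via <D> <K> <D> <K>)
FOLLOW(<S>) includes $ since <S> is the start symbol.
FOLLOW(<S>): <S> appears on no right-hand side. Thus FOLLOW(<S>) = {$}.
FOLLOW(<D>): in <C>::=<D> <K> <D> <K> (occurrence 1), <D> is followed by <K> <D> <K> with FIRST {u}; in <C>::=<D> <K> <D> <K> (occurrence 2), <D> is followed by <K> with FIRST {u}. Thus FOLLOW(<D>) = {u}.
FOLLOW(<C>): in <S>::=<C>, the suffix after <C> is empty, so FOLLOW(<C>) ⊇ FOLLOW(<S>) = {$}; in <D>::=t <C> <K>, <C> is followed by <K> with FIRST {u}; in <D>::=<C> u <F> p, <C> is followed by u <F> p with FIRST {u}. Thus FOLLOW(<C>) = {$, u}.
FOLLOW(<F>): in <S>::=<F> t <F> p (occurrence 1), <F> is followed by t <F> p with FIRST {t}; in <S>::=<F> t <F> p (occurrence 2), <F> is followed by p with FIRST {p}; in <D>::=<C> u <F> p, <F> is followed by p with FIRST {p}. Thus FOLLOW(<F>) = {p, t}.
FOLLOW(<K>): in <S>::=<K>, the suffix after <K> is empty, so FOLLOW(<K>) ⊇ FOLLOW(<S>) = {$}; in <D>::=t <C> <K>, the suffix after <K> is empty, so FOLLOW(<K>) ⊇ FOLLOW(<D>) = {u}; in <C>::=<D> <K> <D> <K> (occurrence 1), <K> is followed by <D> <K> with FIRST {p, t, u}; in <C>::=<D> <K> <D> <K> (occurrence 2), the suffix after <K> is empty, so FOLLOW(<K>) ⊇ FOLLOW(<C>) = {$, u}; in <F>::=<K> u p, <K> is followed by u p with FIRST {u}; in <F>::=p u <K>, the suffix after <K> is empty, so FOLLOW(<K>) ⊇ FOLLOW(<F>) = {p, t}. Thus FOLLOW(<K>) = {$, p, t, u}.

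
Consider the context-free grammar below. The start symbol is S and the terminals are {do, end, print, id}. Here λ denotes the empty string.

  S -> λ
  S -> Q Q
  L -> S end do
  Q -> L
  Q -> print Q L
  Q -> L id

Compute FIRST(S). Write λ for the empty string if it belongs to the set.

{λ, end, print}

FIRST(S): from S->λ we get {λ}; from S->Q Q we get {end, print}. So FIRST(S) = {λ, end, print}.
FIRST(L): from L->S end do we get {end, print}. So FIRST(L) = {end, print}.
FIRST(Q): from Q->L we get {end, print}; from Q->print Q L we get {print}; from Q->L id we get {end, print}. So FIRST(Q) = {end, print}.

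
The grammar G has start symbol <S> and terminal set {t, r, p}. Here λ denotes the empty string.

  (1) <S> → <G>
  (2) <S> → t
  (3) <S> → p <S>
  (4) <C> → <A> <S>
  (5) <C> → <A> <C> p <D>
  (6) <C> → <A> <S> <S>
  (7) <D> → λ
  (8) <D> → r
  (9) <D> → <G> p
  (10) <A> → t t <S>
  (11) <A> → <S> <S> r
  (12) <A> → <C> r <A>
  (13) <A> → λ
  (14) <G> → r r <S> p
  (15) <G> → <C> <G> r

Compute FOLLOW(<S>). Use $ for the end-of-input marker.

{$, p, r, t}

FIRST(<S>) = {p, r, t}  (via <G>)
FIRST(<C>) = {p, r, t}  (via <A> <S>, <A> <C> p <D>, <A> <S> <S>)
FIRST(<A>) = {λ, p, r, t}  (via <S> <S> r, <C> r <A>)
FIRST(<G>) = {p, r, t}  (via <C> <G> r)
FIRST(<D>) = {λ, p, r, t}  (via <G> p)
FOLLOW(<S>) includes $ since <S> is the start symbol.
FOLLOW(<C>): in <C>→<A> <C> p <D>, <C> is followed by p <D> with FIRST {p}; in <A>→<C> r <A>, <C> is followed by r <A> with FIRST {r}; in <G>→<C> <G> r, <C> is followed by <G> r with FIRST {p, r, t}. Thus FOLLOW(<C>) = {p, r, t}.
FOLLOW(<D>): in <C>→<A> <C> p <D>, the suffix after <D> is empty, so FOLLOW(<D>) ⊇ FOLLOW(<C>) = {p, r, t}. Thus FOLLOW(<D>) = {p, r, t}.
FOLLOW(<A>): in <C>→<A> <S>, <A> is followed by <S> with FIRST {p, r, t}; in <C>→<A> <C> p <D>, <A> is followed by <C> p <D> with FIRST {p, r, t}; in <C>→<A> <S> <S>, <A> is followed by <S> <S> with FIRST {p, r, t}; in <A>→<C> r <A>, the suffix after <A> is empty (adds nothing new). Thus FOLLOW(<A>) = {p, r, t}.
FOLLOW(<S>): in <S>→p <S>, the suffix after <S> is empty (adds nothing new); in <C>→<A> <S>, the suffix after <S> is empty, so FOLLOW(<S>) ⊇ FOLLOW(<C>) = {p, r, t}; in <C>→<A> <S> <S> (occurrence 1), <S> is followed by <S> with FIRST {p, r, t}; in <C>→<A> <S> <S> (occurrence 2), the suffix after <S> is empty, so FOLLOW(<S>) ⊇ FOLLOW(<C>) = {p, r, t}; in <A>→t t <S>, the suffix after <S> is empty, so FOLLOW(<S>) ⊇ FOLLOW(<A>) = {p, r, t}; in <A>→<S> <S> r (occurrence 1), <S> is followed by <S> r with FIRST {p, r, t}; in <A>→<S> <S> r (occurrence 2), <S> is followed by r with FIRST {r}; in <G>→r r <S> p, <S> is followed by p with FIRST {p}. Thus FOLLOW(<S>) = {$, p, r, t}.
FOLLOW(<G>): in <S>→<G>, the suffix after <G> is empty, so FOLLOW(<G>) ⊇ FOLLOW(<S>) = {$, p, r, t}; in <D>→<G> p, <G> is followed by p with FIRST {p}; in <G>→<C> <G> r, <G> is followed by r with FIRST {r}. Thus FOLLOW(<G>) = {$, p, r, t}.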